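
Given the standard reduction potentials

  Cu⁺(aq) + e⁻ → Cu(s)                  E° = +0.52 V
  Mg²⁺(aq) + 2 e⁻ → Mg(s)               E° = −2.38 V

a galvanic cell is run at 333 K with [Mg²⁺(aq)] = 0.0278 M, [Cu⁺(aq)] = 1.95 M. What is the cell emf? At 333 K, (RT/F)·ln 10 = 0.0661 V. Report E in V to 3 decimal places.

+2.971 V

Since E°(Cu⁺/Cu) > E°(Mg²⁺/Mg), Cu⁺/Cu serves as the cathode.
E°cell = E°cat − E°an = +0.52 − (−2.38) = +2.90 V; n = 2.
Balancing gives 2 Cu⁺(aq) + Mg(s) → 2 Cu(s) + Mg²⁺(aq); hence Q = [Mg²⁺(aq)] / [Cu⁺(aq)]^2 = 0.00731 (log Q = −2.136).
E = E° − (0.0661/n)·log Q = +2.90 − (0.0661/2)(−2.136) = +2.971 V.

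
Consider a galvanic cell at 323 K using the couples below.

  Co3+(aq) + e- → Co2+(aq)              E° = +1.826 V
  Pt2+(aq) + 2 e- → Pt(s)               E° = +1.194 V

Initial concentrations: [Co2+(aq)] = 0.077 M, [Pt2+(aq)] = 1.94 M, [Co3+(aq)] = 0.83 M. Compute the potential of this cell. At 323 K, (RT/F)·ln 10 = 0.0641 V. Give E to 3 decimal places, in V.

Co³⁺/Co²⁺ is reduced (cathode, E° = +1.826 V) and Pt²⁺/Pt is oxidized (anode).
E°cell = E°cat − E°an = +1.826 − (+1.194) = +0.632 V; n = 2.
For the overall reaction 2 Co3+(aq) + Pt(s) → 2 Co2+(aq) + Pt2+(aq), Q = ([Co2+(aq)]^2·[Pt2+(aq)]) / [Co3+(aq)]^2 = 0.0167, giving log Q = −1.777.
E = E° − (0.0641/n)·log Q = +0.632 − (0.0641/2)(−1.777) = +0.689 V.

+0.689 V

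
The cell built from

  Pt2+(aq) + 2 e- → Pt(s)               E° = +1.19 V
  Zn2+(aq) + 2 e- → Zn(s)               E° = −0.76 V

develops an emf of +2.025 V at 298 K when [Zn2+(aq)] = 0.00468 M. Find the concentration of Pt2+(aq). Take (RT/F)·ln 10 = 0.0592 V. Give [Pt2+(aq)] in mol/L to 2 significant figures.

Pt²⁺/Pt is the cathode (higher E°); E°cell = +1.19 − (−0.76) = +1.95 V with n = 2.
From the Nernst equation, log Q = n(E° − E)/0.0592 = 2·(+1.95 − (+2.025))/0.0592 = −2.534.
Balancing electrons gives Pt2+(aq) + Zn(s) → Pt(s) + Zn2+(aq); thus Q = [Zn2+(aq)] / [Pt2+(aq)].
Substituting the known concentrations and solving, log [Pt2+(aq)] = 0.204 and [Pt2+(aq)] = 1.6 M.

1.6 M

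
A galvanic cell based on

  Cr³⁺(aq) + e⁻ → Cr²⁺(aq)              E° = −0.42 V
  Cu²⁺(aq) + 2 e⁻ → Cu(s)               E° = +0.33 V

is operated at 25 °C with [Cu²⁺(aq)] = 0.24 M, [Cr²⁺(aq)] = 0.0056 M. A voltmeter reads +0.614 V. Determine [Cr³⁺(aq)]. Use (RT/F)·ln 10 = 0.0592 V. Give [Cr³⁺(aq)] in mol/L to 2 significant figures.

0.54 M

Cu²⁺/Cu is the cathode (higher E°); E°cell = +0.33 − (−0.42) = +0.75 V with n = 2.
Since E = E° − (0.0592/n)·log Q, log Q = n(E° − E)/0.0592 = 4.595.
For Cu²⁺(aq) + 2 Cr²⁺(aq) → Cu(s) + 2 Cr³⁺(aq), the reaction quotient is Q = [Cr³⁺(aq)]^2 / ([Cu²⁺(aq)]·[Cr²⁺(aq)]^2).
Substituting the known concentrations and solving, log [Cr³⁺(aq)] = −0.264 and [Cr³⁺(aq)] = 0.54 M.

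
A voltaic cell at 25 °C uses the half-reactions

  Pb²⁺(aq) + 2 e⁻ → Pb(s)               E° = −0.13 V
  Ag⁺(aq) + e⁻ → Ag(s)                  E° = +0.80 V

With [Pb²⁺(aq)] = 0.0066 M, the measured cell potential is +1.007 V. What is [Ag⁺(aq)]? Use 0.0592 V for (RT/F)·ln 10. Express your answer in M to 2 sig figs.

The Ag⁺/Ag couple has the larger reduction potential, so it is the cathode: E°cell = +0.80 − (−0.13) = +0.93 V and n = 2.
Rearranging E = E° − (0.0592/n)·log Q gives log Q = 2(+0.93 − (+1.007))/0.0592 = −2.601.
For 2 Ag⁺(aq) + Pb(s) → 2 Ag(s) + Pb²⁺(aq), the reaction quotient is Q = [Pb²⁺(aq)] / [Ag⁺(aq)]^2.
Substituting the known concentrations and solving, log [Ag⁺(aq)] = 0.210 and [Ag⁺(aq)] = 1.6 M.

1.6 M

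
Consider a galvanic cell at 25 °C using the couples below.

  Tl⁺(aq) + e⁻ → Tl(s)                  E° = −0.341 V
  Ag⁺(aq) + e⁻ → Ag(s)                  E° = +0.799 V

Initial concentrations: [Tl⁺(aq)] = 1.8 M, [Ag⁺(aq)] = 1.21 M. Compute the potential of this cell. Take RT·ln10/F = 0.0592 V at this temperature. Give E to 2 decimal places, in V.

+1.13 V

Ag⁺/Ag is reduced (cathode, E° = +0.799 V) and Tl⁺/Tl is oxidized (anode).
The standard potential is +0.799 − (−0.341) = +1.140 V and the balanced reaction transfers n = 1 electron.
For the overall reaction Ag⁺(aq) + Tl(s) → Ag(s) + Tl⁺(aq), Q = [Tl⁺(aq)] / [Ag⁺(aq)] = 1.49, giving log Q = 0.172.
By the Nernst equation, E = +1.140 − (0.0592/1)·(0.172) = +1.13 V.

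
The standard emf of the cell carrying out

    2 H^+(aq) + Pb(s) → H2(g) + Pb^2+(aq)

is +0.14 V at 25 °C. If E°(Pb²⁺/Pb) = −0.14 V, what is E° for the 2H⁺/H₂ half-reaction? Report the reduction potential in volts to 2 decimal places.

+0.00 V

In the reaction as written the 2H⁺/H₂ couple is reduced (cathode) and Pb²⁺/Pb is oxidized (anode), so E°cell = E°(2H⁺/H₂) − E°(Pb²⁺/Pb).
E°(2H⁺/H₂) = E°cell + E°(anode) = +0.14 + (−0.14) = +0.00 V.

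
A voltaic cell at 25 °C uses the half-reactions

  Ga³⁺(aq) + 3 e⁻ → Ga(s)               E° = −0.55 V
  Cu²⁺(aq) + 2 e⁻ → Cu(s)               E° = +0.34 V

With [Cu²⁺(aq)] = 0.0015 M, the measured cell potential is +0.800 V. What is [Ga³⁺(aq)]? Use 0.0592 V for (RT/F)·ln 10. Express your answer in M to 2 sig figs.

2.1 M

The Cu²⁺/Cu couple has the larger reduction potential, so it is the cathode: E°cell = +0.34 − (−0.55) = +0.89 V and n = 6.
Rearranging E = E° − (0.0592/n)·log Q gives log Q = 6(+0.89 − (+0.800))/0.0592 = 9.122.
For 3 Cu²⁺(aq) + 2 Ga(s) → 3 Cu(s) + 2 Ga³⁺(aq), the reaction quotient is Q = [Ga³⁺(aq)]^2 / [Cu²⁺(aq)]^3.
Substituting the known concentrations and solving, log [Ga³⁺(aq)] = 0.325 and [Ga³⁺(aq)] = 2.1 M.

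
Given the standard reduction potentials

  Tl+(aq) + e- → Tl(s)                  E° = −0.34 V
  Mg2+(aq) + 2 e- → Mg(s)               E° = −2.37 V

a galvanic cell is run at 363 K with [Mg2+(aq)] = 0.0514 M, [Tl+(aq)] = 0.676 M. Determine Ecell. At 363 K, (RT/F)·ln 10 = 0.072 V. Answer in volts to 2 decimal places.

+2.06 V

Since E°(Tl⁺/Tl) > E°(Mg²⁺/Mg), Tl⁺/Tl serves as the cathode.
E°cell = −0.34 − (−2.37) = +2.03 V, with n = 2 electrons transferred.
The balanced reaction is 2 Tl+(aq) + Mg(s) → 2 Tl(s) + Mg2+(aq), so Q = [Mg2+(aq)] / [Tl+(aq)]^2 = 0.112 and log Q = −0.949.
By the Nernst equation, E = +2.03 − (0.072/2)·(−0.949) = +2.06 V.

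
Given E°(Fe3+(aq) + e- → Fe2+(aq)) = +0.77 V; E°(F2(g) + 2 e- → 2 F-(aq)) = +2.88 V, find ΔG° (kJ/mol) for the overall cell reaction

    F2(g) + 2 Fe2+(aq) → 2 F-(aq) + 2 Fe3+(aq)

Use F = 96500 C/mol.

−407 kJ/mol

In the reaction as written F2(g) is reduced, so the F₂/F⁻ couple is the cathode and Fe³⁺/Fe²⁺ is the anode.
E°cell = +2.88 − (+0.77) = +2.11 V; balancing electrons gives n = 2.
ΔG° = −nFE°cell = −(2)(96500)(+2.11) J/mol = −407 kJ/mol.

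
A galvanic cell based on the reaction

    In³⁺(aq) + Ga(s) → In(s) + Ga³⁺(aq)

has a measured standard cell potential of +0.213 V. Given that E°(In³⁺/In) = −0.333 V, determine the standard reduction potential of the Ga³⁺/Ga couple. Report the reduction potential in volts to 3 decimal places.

In the reaction as written the In³⁺/In couple is reduced (cathode) and Ga³⁺/Ga is oxidized (anode), so E°cell = E°(In³⁺/In) − E°(Ga³⁺/Ga).
E°(Ga³⁺/Ga) = E°(cathode) − E°cell = −0.333 − (+0.213) = −0.546 V.

−0.546 V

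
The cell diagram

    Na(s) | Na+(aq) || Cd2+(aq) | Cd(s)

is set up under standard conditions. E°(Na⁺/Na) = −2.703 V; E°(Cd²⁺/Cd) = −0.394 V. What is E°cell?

By convention the left-hand electrode in cell notation is the anode (oxidation) and the right-hand electrode is the cathode (reduction).
E°cell = E°(right) − E°(left) = −0.394 − (−2.703) = +2.309 V.

+2.309 V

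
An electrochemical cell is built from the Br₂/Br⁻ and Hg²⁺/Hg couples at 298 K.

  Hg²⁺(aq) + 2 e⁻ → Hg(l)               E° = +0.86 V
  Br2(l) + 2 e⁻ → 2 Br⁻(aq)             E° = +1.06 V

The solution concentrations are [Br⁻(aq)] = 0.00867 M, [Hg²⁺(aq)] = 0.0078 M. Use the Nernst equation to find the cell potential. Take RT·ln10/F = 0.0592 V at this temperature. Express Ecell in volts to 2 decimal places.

The Br₂/Br⁻ couple has the more positive E°, so it is the cathode; Hg²⁺/Hg is the anode.
The standard potential is +1.06 − (+0.86) = +0.20 V and the balanced reaction transfers n = 2 electrons.
The balanced reaction is Br2(l) + Hg(l) → 2 Br⁻(aq) + Hg²⁺(aq), so Q = [Br⁻(aq)]^2·[Hg²⁺(aq)] = 5.86×10^−7 and log Q = −6.232.
By the Nernst equation, E = +0.20 − (0.0592/2)·(−6.232) = +0.38 V.

+0.38 V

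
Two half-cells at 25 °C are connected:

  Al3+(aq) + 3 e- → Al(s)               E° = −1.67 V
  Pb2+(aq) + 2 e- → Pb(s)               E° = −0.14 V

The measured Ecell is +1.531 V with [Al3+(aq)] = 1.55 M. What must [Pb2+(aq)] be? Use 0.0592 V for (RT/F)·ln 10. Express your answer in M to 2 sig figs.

Pb²⁺/Pb is the cathode (higher E°); E°cell = −0.14 − (−1.67) = +1.53 V with n = 6.
From the Nernst equation, log Q = n(E° − E)/0.0592 = 6·(+1.53 − (+1.531))/0.0592 = −0.101.
Balancing electrons gives 3 Pb2+(aq) + 2 Al(s) → 3 Pb(s) + 2 Al3+(aq); thus Q = [Al3+(aq)]^2 / [Pb2+(aq)]^3.
Isolating [Pb2+(aq)] in Q = 10^{−0.101} yields log [Pb2+(aq)] = 0.161, i.e. 1.4 M.

1.4 M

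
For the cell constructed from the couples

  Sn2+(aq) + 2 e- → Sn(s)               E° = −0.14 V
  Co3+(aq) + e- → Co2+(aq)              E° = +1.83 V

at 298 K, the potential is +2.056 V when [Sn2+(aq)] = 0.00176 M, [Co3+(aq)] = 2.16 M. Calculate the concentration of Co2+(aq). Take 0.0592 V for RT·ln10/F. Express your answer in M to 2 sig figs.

Co³⁺/Co²⁺ is the cathode (higher E°); E°cell = +1.83 − (−0.14) = +1.97 V with n = 2.
Since E = E° − (0.0592/n)·log Q, log Q = n(E° − E)/0.0592 = −2.905.
Balancing electrons gives 2 Co3+(aq) + Sn(s) → 2 Co2+(aq) + Sn2+(aq); thus Q = ([Co2+(aq)]^2·[Sn2+(aq)]) / [Co3+(aq)]^2.
Solving for the unknown gives log [Co2+(aq)] = 0.259, so [Co2+(aq)] ≈ 1.8 M.

1.8 M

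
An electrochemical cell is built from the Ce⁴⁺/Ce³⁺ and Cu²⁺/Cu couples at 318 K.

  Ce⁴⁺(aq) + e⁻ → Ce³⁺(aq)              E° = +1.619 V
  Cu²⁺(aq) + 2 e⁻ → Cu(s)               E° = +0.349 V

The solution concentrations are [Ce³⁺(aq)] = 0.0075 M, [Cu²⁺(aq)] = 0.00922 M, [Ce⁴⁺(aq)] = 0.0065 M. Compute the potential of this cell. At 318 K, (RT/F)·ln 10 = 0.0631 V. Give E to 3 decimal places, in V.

+1.330 V

Since E°(Ce⁴⁺/Ce³⁺) > E°(Cu²⁺/Cu), Ce⁴⁺/Ce³⁺ serves as the cathode.
E°cell = +1.619 − (+0.349) = +1.270 V, with n = 2 electrons transferred.
For the overall reaction 2 Ce⁴⁺(aq) + Cu(s) → 2 Ce³⁺(aq) + Cu²⁺(aq), Q = ([Ce³⁺(aq)]^2·[Cu²⁺(aq)]) / [Ce⁴⁺(aq)]^2 = 0.0123, giving log Q = −1.911.
E = E° − (0.0631/n)·log Q = +1.270 − (0.0631/2)(−1.911) = +1.330 V.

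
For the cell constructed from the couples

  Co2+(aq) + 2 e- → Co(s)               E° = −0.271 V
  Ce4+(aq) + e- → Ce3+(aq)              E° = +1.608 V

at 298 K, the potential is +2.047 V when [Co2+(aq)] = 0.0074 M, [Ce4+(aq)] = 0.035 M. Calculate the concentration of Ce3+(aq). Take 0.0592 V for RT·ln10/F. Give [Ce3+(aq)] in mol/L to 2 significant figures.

Ce⁴⁺/Ce³⁺ is the cathode (higher E°); E°cell = +1.608 − (−0.271) = +1.879 V with n = 2.
Rearranging E = E° − (0.0592/n)·log Q gives log Q = 2(+1.879 − (+2.047))/0.0592 = −5.676.
Balancing electrons gives 2 Ce4+(aq) + Co(s) → 2 Ce3+(aq) + Co2+(aq); thus Q = ([Ce3+(aq)]^2·[Co2+(aq)]) / [Ce4+(aq)]^2.
Solving for the unknown gives log [Ce3+(aq)] = −3.229, so [Ce3+(aq)] ≈ 0.00059 M.

0.00059 M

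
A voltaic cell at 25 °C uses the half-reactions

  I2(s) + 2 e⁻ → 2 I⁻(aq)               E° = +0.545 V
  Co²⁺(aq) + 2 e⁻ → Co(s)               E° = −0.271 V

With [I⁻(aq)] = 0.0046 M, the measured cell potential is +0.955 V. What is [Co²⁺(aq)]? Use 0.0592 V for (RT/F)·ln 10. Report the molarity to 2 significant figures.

The I₂/I⁻ couple has the larger reduction potential, so it is the cathode: E°cell = +0.545 − (−0.271) = +0.816 V and n = 2.
Rearranging E = E° − (0.0592/n)·log Q gives log Q = 2(+0.816 − (+0.955))/0.0592 = −4.696.
The balanced reaction is I2(s) + Co(s) → 2 I⁻(aq) + Co²⁺(aq), so Q = [I⁻(aq)]^2·[Co²⁺(aq)].
Substituting the known concentrations and solving, log [Co²⁺(aq)] = −0.022 and [Co²⁺(aq)] = 0.95 M.

0.95 M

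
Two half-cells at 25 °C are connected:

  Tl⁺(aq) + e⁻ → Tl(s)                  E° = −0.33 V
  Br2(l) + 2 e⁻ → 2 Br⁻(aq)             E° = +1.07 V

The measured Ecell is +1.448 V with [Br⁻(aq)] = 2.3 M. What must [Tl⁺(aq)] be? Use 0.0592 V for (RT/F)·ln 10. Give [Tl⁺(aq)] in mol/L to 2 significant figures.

0.067 M

With Br₂/Br⁻ at the cathode and Tl⁺/Tl at the anode, E°cell = +1.07 − (−0.33) = +1.40 V (n = 2).
Since E = E° − (0.0592/n)·log Q, log Q = n(E° − E)/0.0592 = −1.622.
Balancing electrons gives Br2(l) + 2 Tl(s) → 2 Br⁻(aq) + 2 Tl⁺(aq); thus Q = [Br⁻(aq)]^2·[Tl⁺(aq)]^2.
Substituting the known concentrations and solving, log [Tl⁺(aq)] = −1.173 and [Tl⁺(aq)] = 0.067 M.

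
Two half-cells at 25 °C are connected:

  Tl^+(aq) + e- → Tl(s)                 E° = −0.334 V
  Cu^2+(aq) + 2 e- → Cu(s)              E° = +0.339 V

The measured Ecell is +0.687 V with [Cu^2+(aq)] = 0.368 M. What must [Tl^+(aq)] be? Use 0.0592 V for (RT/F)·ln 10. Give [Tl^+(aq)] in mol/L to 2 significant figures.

0.35 M

With Cu²⁺/Cu at the cathode and Tl⁺/Tl at the anode, E°cell = +0.339 − (−0.334) = +0.673 V (n = 2).
Since E = E° − (0.0592/n)·log Q, log Q = n(E° − E)/0.0592 = −0.473.
The balanced reaction is Cu^2+(aq) + 2 Tl(s) → Cu(s) + 2 Tl^+(aq), so Q = [Tl^+(aq)]^2 / [Cu^2+(aq)].
Isolating [Tl^+(aq)] in Q = 10^{−0.473} yields log [Tl^+(aq)] = −0.454, i.e. 0.35 M.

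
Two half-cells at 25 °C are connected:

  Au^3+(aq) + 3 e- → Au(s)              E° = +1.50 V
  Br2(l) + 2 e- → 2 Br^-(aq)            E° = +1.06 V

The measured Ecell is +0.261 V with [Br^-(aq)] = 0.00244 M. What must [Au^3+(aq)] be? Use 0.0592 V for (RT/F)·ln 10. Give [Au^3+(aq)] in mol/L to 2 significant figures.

Au³⁺/Au is the cathode (higher E°); E°cell = +1.50 − (+1.06) = +0.44 V with n = 6.
Since E = E° − (0.0592/n)·log Q, log Q = n(E° − E)/0.0592 = 18.142.
The balanced reaction is 2 Au^3+(aq) + 6 Br^-(aq) → 2 Au(s) + 3 Br2(l), so Q = 1 / ([Au^3+(aq)]^2·[Br^-(aq)]^6).
Isolating [Au^3+(aq)] in Q = 10^{18.142} yields log [Au^3+(aq)] = −1.233, i.e. 0.058 M.

0.058 M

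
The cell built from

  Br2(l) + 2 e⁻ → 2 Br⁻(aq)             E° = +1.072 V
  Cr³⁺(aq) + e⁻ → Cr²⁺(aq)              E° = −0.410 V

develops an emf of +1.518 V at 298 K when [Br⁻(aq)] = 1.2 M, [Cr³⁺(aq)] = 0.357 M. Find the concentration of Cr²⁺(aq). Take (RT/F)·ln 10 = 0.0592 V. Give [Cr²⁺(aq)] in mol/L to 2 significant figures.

The Br₂/Br⁻ couple has the larger reduction potential, so it is the cathode: E°cell = +1.072 − (−0.410) = +1.482 V and n = 2.
Rearranging E = E° − (0.0592/n)·log Q gives log Q = 2(+1.482 − (+1.518))/0.0592 = −1.216.
Balancing electrons gives Br2(l) + 2 Cr²⁺(aq) → 2 Br⁻(aq) + 2 Cr³⁺(aq); thus Q = ([Br⁻(aq)]^2·[Cr³⁺(aq)]^2) / [Cr²⁺(aq)]^2.
Solving for the unknown gives log [Cr²⁺(aq)] = 0.240, so [Cr²⁺(aq)] ≈ 1.7 M.

1.7 M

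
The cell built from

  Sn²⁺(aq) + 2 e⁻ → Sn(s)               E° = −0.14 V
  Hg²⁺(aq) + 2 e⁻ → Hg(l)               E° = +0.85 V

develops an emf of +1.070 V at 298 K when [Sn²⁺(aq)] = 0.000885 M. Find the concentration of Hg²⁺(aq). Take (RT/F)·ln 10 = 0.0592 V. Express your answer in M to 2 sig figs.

0.45 M

Hg²⁺/Hg is the cathode (higher E°); E°cell = +0.85 − (−0.14) = +0.99 V with n = 2.
Rearranging E = E° − (0.0592/n)·log Q gives log Q = 2(+0.99 − (+1.070))/0.0592 = −2.703.
For Hg²⁺(aq) + Sn(s) → Hg(l) + Sn²⁺(aq), the reaction quotient is Q = [Sn²⁺(aq)] / [Hg²⁺(aq)].
Solving for the unknown gives log [Hg²⁺(aq)] = −0.350, so [Hg²⁺(aq)] ≈ 0.45 M.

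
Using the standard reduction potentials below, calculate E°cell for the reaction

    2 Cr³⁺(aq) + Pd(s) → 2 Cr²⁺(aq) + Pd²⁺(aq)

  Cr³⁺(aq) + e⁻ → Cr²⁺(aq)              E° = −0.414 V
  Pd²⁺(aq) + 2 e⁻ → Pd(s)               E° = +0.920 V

In the reaction as written, Cr³⁺(aq) is reduced (cathode) and Pd²⁺(aq) is produced by oxidation at the anode.
E°cell = E°(cathode) − E°(anode) = −0.414 − (+0.920) = −1.334 V.

−1.334 V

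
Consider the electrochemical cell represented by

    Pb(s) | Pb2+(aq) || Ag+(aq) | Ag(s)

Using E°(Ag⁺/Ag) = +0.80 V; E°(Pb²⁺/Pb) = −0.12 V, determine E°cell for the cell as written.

+0.92 V

By convention the left-hand electrode in cell notation is the anode (oxidation) and the right-hand electrode is the cathode (reduction).
E°cell = E°(right) − E°(left) = +0.80 − (−0.12) = +0.92 V.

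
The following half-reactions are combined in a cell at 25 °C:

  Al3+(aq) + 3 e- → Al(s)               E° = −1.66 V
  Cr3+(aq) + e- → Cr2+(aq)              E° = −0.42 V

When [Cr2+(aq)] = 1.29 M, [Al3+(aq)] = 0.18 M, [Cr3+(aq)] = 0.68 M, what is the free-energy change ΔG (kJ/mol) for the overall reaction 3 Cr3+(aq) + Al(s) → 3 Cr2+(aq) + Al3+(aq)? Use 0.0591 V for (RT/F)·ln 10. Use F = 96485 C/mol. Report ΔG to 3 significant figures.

−358 kJ/mol

E°cell = −0.42 − (−1.66) = +1.24 V; the balanced reaction transfers n = 3 electrons.
Q = ([Cr2+(aq)]^3·[Al3+(aq)]) / [Cr3+(aq)]^3 = 1.23, so log Q = 0.090 and E = +1.24 − (0.0591/3)(0.090) = +1.2382 V.
Finally ΔG = −nFE = −(3)(96485 C/mol)(+1.2382 V) = −358 kJ/mol.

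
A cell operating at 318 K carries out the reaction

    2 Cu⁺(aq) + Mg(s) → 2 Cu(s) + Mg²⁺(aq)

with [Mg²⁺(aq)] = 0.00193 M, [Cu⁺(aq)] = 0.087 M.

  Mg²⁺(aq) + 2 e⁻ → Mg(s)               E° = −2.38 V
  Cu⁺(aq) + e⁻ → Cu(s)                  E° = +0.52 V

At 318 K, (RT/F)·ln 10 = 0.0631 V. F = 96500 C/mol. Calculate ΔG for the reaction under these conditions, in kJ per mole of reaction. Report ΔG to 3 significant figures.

E°cell = +0.52 − (−2.38) = +2.90 V; the balanced reaction transfers n = 2 electrons.
The reaction quotient is [Mg²⁺(aq)] / [Cu⁺(aq)]^2 = 0.255; by Nernst, E = +2.90 − (0.0631/2)(−0.593) = +2.9187 V.
ΔG = −nFE = −(2)(96500)(+2.9187) J/mol = −563 kJ/mol.

−563 kJ/mol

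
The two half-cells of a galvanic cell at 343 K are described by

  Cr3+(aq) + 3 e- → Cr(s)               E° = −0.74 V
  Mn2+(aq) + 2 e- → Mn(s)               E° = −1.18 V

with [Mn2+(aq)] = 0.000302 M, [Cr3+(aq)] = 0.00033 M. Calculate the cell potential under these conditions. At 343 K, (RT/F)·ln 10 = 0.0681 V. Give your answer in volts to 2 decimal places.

+0.48 V

The Cr³⁺/Cr couple has the more positive E°, so it is the cathode; Mn²⁺/Mn is the anode.
E°cell = −0.74 − (−1.18) = +0.44 V, with n = 6 electrons transferred.
Balancing gives 2 Cr3+(aq) + 3 Mn(s) → 2 Cr(s) + 3 Mn2+(aq); hence Q = [Mn2+(aq)]^3 / [Cr3+(aq)]^2 = 0.000253 (log Q = −3.597).
E = E° − (0.0681/n)·log Q = +0.44 − (0.0681/6)(−3.597) = +0.48 V.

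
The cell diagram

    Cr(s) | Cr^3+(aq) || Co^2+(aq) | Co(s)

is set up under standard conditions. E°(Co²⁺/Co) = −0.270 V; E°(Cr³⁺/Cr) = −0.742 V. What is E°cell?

By convention the left-hand electrode in cell notation is the anode (oxidation) and the right-hand electrode is the cathode (reduction).
E°cell = E°(right) − E°(left) = −0.270 − (−0.742) = +0.472 V.

+0.472 V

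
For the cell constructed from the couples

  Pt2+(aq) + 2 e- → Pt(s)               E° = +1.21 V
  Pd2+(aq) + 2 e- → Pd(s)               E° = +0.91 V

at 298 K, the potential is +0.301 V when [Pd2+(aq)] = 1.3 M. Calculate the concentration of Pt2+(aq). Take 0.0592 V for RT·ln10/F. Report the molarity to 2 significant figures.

The Pt²⁺/Pt couple has the larger reduction potential, so it is the cathode: E°cell = +1.21 − (+0.91) = +0.30 V and n = 2.
From the Nernst equation, log Q = n(E° − E)/0.0592 = 2·(+0.30 − (+0.301))/0.0592 = −0.034.
The balanced reaction is Pt2+(aq) + Pd(s) → Pt(s) + Pd2+(aq), so Q = [Pd2+(aq)] / [Pt2+(aq)].
Isolating [Pt2+(aq)] in Q = 10^{−0.034} yields log [Pt2+(aq)] = 0.148, i.e. 1.4 M.

1.4 M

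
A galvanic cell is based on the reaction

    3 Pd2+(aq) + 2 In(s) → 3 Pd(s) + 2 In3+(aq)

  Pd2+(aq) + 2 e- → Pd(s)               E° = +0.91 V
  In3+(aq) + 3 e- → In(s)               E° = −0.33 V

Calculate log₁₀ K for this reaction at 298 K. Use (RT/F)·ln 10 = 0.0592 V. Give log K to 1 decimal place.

The Pd²⁺/Pd couple is reduced (cathode); E°cell = +0.91 − (−0.33) = +1.24 V with n = 6.
At equilibrium E = 0, so log K = nE°cell / 0.0592 = (6)(+1.24) / 0.0592 = 125.7.

log K = 125.7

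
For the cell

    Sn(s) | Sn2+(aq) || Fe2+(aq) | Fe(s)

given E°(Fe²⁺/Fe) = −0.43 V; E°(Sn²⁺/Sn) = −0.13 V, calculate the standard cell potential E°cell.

By convention the left-hand electrode in cell notation is the anode (oxidation) and the right-hand electrode is the cathode (reduction).
E°cell = E°(right) − E°(left) = −0.43 − (−0.13) = −0.30 V.
The negative sign shows that, as written, the cell would require an external voltage to drive the reaction.

−0.30 V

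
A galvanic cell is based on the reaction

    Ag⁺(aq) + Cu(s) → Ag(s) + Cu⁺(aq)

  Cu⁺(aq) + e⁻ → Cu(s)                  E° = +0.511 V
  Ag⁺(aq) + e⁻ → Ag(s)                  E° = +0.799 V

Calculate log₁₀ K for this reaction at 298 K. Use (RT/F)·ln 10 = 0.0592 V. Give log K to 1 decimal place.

log K = 4.9

The Ag⁺/Ag couple is reduced (cathode); E°cell = +0.799 − (+0.511) = +0.288 V with n = 1.
At equilibrium E = 0, so log K = nE°cell / 0.0592 = (1)(+0.288) / 0.0592 = 4.9.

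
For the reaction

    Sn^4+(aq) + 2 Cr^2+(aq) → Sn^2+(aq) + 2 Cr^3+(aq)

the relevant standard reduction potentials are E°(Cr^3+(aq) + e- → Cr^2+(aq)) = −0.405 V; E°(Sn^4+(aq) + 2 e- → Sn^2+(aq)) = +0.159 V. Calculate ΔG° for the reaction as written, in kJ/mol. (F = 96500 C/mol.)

In the reaction as written Sn^4+(aq) is reduced, so the Sn⁴⁺/Sn²⁺ couple is the cathode and Cr³⁺/Cr²⁺ is the anode.
E°cell = +0.159 − (−0.405) = +0.564 V; balancing electrons gives n = 2.
ΔG° = −nFE°cell = −(2)(96500)(+0.564) J/mol = −109 kJ/mol.

−109 kJ/mol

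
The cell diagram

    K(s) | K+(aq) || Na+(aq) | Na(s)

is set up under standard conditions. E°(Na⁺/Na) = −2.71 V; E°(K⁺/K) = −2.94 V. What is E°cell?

By convention the left-hand electrode in cell notation is the anode (oxidation) and the right-hand electrode is the cathode (reduction).
E°cell = E°(right) − E°(left) = −2.71 − (−2.94) = +0.23 V.

+0.23 V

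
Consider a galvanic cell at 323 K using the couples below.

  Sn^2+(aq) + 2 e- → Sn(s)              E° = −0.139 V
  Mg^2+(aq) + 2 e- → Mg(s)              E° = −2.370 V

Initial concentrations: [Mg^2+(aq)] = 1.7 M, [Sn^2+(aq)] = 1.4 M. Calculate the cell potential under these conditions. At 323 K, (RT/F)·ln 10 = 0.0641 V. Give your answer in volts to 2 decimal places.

+2.23 V

The Sn²⁺/Sn couple has the more positive E°, so it is the cathode; Mg²⁺/Mg is the anode.
E°cell = E°cat − E°an = −0.139 − (−2.370) = +2.231 V; n = 2.
The balanced reaction is Sn^2+(aq) + Mg(s) → Sn(s) + Mg^2+(aq), so Q = [Mg^2+(aq)] / [Sn^2+(aq)] = 1.21 and log Q = 0.084.
Applying E = E° − (RT ln10/nF)·log Q gives +2.231 − (0.0641/2)(0.084) = +2.23 V.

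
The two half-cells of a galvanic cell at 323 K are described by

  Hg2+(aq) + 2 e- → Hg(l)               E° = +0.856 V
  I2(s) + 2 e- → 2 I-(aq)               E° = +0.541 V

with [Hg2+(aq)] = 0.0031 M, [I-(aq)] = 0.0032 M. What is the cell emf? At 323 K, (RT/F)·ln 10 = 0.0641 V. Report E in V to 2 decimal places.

The Hg²⁺/Hg couple has the more positive E°, so it is the cathode; I₂/I⁻ is the anode.
E°cell = +0.856 − (+0.541) = +0.315 V, with n = 2 electrons transferred.
For the overall reaction Hg2+(aq) + 2 I-(aq) → Hg(l) + I2(s), Q = 1 / ([Hg2+(aq)]·[I-(aq)]^2) = 3.15×10^7, giving log Q = 7.498.
Applying E = E° − (RT ln10/nF)·log Q gives +0.315 − (0.0641/2)(7.498) = +0.07 V.

+0.07 V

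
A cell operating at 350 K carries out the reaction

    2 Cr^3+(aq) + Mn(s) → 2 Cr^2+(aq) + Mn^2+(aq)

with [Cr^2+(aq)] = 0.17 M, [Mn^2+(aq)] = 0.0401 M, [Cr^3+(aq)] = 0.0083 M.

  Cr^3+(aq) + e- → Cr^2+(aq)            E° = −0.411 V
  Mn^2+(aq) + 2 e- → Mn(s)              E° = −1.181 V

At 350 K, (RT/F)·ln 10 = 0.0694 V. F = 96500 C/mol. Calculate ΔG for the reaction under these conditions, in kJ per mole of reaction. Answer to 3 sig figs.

With Cr³⁺/Cr²⁺ reduced at the cathode, E°cell = −0.411 − (−1.181) = +0.770 V and n = 2.
The reaction quotient is ([Cr^2+(aq)]^2·[Mn^2+(aq)]) / [Cr^3+(aq)]^2 = 16.8; by Nernst, E = +0.770 − (0.0694/2)(1.226) = +0.7275 V.
ΔG = −nFE = −(2)(96500)(+0.7275) J/mol = −140 kJ/mol.

−140 kJ/mol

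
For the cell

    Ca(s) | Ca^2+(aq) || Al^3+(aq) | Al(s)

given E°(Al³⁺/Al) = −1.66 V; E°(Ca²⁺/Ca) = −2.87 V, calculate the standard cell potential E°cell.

By convention the left-hand electrode in cell notation is the anode (oxidation) and the right-hand electrode is the cathode (reduction).
E°cell = E°(right) − E°(left) = −1.66 − (−2.87) = +1.21 V.

+1.21 V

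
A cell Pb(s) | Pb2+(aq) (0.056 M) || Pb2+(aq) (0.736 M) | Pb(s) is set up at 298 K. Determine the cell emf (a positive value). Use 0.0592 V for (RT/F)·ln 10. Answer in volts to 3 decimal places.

0.033 V

For a concentration cell E°cell = 0, since both electrodes use the same couple.
The compartment with the higher Pb2+(aq) concentration (0.736 M) acts as the cathode; ions are reduced there and produced at the dilute (0.056 M) anode.
With n = 2, Ecell = −(0.0592/2)·log([dilute]/[conc]) = −(0.0592/2)·log(0.056/0.736) = +0.033 V.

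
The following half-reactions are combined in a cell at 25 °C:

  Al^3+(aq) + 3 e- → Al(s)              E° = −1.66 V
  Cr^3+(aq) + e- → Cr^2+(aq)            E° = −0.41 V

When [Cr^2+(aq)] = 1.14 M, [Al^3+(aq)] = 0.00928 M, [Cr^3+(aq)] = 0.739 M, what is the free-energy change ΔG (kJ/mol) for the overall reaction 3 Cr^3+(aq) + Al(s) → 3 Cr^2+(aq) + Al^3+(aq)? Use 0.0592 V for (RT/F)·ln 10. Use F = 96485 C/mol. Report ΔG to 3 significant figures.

−370 kJ/mol

With Cr³⁺/Cr²⁺ reduced at the cathode, E°cell = −0.41 − (−1.66) = +1.25 V and n = 3.
Here Q = ([Cr^2+(aq)]^3·[Al^3+(aq)]) / [Cr^3+(aq)]^3 = 0.0341 (log Q = −1.468), giving E = +1.25 − (0.0592/3)·(−1.468) = +1.2790 V.
Finally ΔG = −nFE = −(3)(96485 C/mol)(+1.2790 V) = −370 kJ/mol.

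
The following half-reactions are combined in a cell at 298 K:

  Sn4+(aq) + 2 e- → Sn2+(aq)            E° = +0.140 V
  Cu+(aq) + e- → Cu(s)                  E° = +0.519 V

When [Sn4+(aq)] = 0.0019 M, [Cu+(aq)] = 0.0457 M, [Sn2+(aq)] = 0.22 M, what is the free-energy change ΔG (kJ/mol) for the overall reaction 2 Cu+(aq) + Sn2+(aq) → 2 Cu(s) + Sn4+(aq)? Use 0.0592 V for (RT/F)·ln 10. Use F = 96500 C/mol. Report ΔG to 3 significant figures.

−69.6 kJ/mol

E°cell = +0.519 − (+0.140) = +0.379 V; the balanced reaction transfers n = 2 electrons.
Q = [Sn4+(aq)] / ([Cu+(aq)]^2·[Sn2+(aq)]) = 4.14, so log Q = 0.616 and E = +0.379 − (0.0592/2)(0.616) = +0.3608 V.
Then ΔG = −nFE = −2 × 96500 × +0.3608 J/mol = −69.6 kJ/mol.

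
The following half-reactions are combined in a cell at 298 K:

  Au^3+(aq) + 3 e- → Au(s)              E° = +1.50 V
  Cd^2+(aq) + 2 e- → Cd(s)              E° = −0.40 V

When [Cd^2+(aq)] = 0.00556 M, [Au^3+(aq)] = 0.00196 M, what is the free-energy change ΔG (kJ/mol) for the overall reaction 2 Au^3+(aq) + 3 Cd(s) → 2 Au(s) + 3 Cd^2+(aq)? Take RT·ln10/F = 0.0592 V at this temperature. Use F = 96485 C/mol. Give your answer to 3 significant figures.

The standard cell potential is +1.50 − (−0.40) = +1.90 V, with n = 6 electrons in the balanced equation.
Q = [Cd^2+(aq)]^3 / [Au^3+(aq)]^2 = 0.0447, so log Q = −1.349 and E = +1.90 − (0.0592/6)(−1.349) = +1.9133 V.
Finally ΔG = −nFE = −(6)(96485 C/mol)(+1.9133 V) = −1110 kJ/mol.

−1110 kJ/mol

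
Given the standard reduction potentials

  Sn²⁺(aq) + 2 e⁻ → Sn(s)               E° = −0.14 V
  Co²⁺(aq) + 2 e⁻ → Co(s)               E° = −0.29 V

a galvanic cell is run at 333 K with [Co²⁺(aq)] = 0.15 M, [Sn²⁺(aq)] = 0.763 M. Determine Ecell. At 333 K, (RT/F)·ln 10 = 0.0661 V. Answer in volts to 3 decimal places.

+0.173 V

The Sn²⁺/Sn couple has the more positive E°, so it is the cathode; Co²⁺/Co is the anode.
E°cell = −0.14 − (−0.29) = +0.15 V, with n = 2 electrons transferred.
For the overall reaction Sn²⁺(aq) + Co(s) → Sn(s) + Co²⁺(aq), Q = [Co²⁺(aq)] / [Sn²⁺(aq)] = 0.197, giving log Q = −0.706.
By the Nernst equation, E = +0.15 − (0.0661/2)·(−0.706) = +0.173 V.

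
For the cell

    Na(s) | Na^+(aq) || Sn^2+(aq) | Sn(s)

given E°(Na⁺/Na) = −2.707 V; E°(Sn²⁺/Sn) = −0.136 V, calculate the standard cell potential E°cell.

By convention the left-hand electrode in cell notation is the anode (oxidation) and the right-hand electrode is the cathode (reduction).
E°cell = E°(right) − E°(left) = −0.136 − (−2.707) = +2.571 V.

+2.571 V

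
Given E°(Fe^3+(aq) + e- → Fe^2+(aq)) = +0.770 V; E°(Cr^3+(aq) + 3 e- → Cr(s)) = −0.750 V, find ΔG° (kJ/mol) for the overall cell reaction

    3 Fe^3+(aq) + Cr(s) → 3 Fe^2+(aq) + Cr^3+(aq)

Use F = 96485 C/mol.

−440 kJ/mol

In the reaction as written Fe^3+(aq) is reduced, so the Fe³⁺/Fe²⁺ couple is the cathode and Cr³⁺/Cr is the anode.
E°cell = +0.770 − (−0.750) = +1.520 V; balancing electrons gives n = 3.
ΔG° = −nFE°cell = −(3)(96485)(+1.520) J/mol = −440 kJ/mol.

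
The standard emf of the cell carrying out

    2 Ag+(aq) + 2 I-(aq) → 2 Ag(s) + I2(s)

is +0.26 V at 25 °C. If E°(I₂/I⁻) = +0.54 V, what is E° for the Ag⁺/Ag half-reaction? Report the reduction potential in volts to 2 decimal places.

In the reaction as written the Ag⁺/Ag couple is reduced (cathode) and I₂/I⁻ is oxidized (anode), so E°cell = E°(Ag⁺/Ag) − E°(I₂/I⁻).
E°(Ag⁺/Ag) = E°cell + E°(anode) = +0.26 + (+0.54) = +0.80 V.

+0.80 V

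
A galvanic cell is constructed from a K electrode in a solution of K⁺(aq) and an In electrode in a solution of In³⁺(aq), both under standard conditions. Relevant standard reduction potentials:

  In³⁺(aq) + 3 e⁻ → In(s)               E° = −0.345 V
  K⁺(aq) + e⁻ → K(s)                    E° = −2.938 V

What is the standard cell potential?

+2.593 V

Of the two couples in this cell, the one with the more positive reduction potential is reduced at the cathode: here that is In³⁺/In (−0.345 V); K⁺/K (−2.938 V) is the anode.
E°cell = E°(cathode) − E°(anode) = −0.345 − (−2.938) = +2.593 V.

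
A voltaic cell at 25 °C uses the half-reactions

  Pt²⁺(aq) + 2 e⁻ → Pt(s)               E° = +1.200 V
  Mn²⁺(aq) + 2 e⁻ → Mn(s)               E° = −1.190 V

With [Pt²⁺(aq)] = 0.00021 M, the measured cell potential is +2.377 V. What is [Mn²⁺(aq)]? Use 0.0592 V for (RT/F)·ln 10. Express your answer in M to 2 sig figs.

0.00058 M

With Pt²⁺/Pt at the cathode and Mn²⁺/Mn at the anode, E°cell = +1.200 − (−1.190) = +2.390 V (n = 2).
Since E = E° − (0.0592/n)·log Q, log Q = n(E° − E)/0.0592 = 0.439.
The balanced reaction is Pt²⁺(aq) + Mn(s) → Pt(s) + Mn²⁺(aq), so Q = [Mn²⁺(aq)] / [Pt²⁺(aq)].
Substituting the known concentrations and solving, log [Mn²⁺(aq)] = −3.239 and [Mn²⁺(aq)] = 0.00058 M.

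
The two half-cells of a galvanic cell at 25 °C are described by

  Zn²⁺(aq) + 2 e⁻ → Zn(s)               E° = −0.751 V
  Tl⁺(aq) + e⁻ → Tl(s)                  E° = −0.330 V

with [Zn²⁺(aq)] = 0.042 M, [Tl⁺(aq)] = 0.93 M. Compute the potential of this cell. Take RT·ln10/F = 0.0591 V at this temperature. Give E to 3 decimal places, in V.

The Tl⁺/Tl couple has the more positive E°, so it is the cathode; Zn²⁺/Zn is the anode.
The standard potential is −0.330 − (−0.751) = +0.421 V and the balanced reaction transfers n = 2 electrons.
Balancing gives 2 Tl⁺(aq) + Zn(s) → 2 Tl(s) + Zn²⁺(aq); hence Q = [Zn²⁺(aq)] / [Tl⁺(aq)]^2 = 0.0486 (log Q = −1.314).
By the Nernst equation, E = +0.421 − (0.0591/2)·(−1.314) = +0.460 V.

+0.460 V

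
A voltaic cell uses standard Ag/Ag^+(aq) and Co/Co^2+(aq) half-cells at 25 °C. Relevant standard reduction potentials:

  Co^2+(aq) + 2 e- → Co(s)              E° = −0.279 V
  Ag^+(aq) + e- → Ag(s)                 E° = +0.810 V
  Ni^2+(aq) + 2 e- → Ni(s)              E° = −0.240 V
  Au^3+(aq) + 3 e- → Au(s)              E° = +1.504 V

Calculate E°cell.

+1.089 V

Of the two couples in this cell, the one with the more positive reduction potential is reduced at the cathode: here that is Ag⁺/Ag (+0.810 V); Co²⁺/Co (−0.279 V) is the anode.
E°cell = E°(cathode) − E°(anode) = +0.810 − (−0.279) = +1.089 V.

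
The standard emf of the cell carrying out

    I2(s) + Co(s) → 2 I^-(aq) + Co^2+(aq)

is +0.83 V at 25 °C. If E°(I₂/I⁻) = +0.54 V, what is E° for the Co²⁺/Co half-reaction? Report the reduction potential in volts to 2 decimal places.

In the reaction as written the I₂/I⁻ couple is reduced (cathode) and Co²⁺/Co is oxidized (anode), so E°cell = E°(I₂/I⁻) − E°(Co²⁺/Co).
E°(Co²⁺/Co) = E°(cathode) − E°cell = +0.54 − (+0.83) = −0.29 V.

−0.29 V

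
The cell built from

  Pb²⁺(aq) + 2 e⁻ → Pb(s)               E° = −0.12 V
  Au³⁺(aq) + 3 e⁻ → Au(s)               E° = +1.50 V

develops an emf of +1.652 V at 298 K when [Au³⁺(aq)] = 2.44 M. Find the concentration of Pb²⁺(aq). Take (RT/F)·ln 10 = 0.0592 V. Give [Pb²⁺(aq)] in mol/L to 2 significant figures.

0.15 M

With Au³⁺/Au at the cathode and Pb²⁺/Pb at the anode, E°cell = +1.50 − (−0.12) = +1.62 V (n = 6).
Since E = E° − (0.0592/n)·log Q, log Q = n(E° − E)/0.0592 = −3.243.
Balancing electrons gives 2 Au³⁺(aq) + 3 Pb(s) → 2 Au(s) + 3 Pb²⁺(aq); thus Q = [Pb²⁺(aq)]^3 / [Au³⁺(aq)]^2.
Isolating [Pb²⁺(aq)] in Q = 10^{−3.243} yields log [Pb²⁺(aq)] = −0.823, i.e. 0.15 M.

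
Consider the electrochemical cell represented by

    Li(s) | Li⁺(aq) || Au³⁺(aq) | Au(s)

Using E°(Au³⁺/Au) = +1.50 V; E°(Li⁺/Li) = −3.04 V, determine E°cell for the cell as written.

By convention the left-hand electrode in cell notation is the anode (oxidation) and the right-hand electrode is the cathode (reduction).
E°cell = E°(right) − E°(left) = +1.50 − (−3.04) = +4.54 V.

+4.54 V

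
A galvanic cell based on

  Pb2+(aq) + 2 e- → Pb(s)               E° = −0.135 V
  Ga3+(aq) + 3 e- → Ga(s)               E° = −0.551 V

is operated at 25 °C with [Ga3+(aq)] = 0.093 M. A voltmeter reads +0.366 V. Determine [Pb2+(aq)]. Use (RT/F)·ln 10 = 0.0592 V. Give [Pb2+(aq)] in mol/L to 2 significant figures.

Pb²⁺/Pb is the cathode (higher E°); E°cell = −0.135 − (−0.551) = +0.416 V with n = 6.
Since E = E° − (0.0592/n)·log Q, log Q = n(E° − E)/0.0592 = 5.068.
For 3 Pb2+(aq) + 2 Ga(s) → 3 Pb(s) + 2 Ga3+(aq), the reaction quotient is Q = [Ga3+(aq)]^2 / [Pb2+(aq)]^3.
Substituting the known concentrations and solving, log [Pb2+(aq)] = −2.377 and [Pb2+(aq)] = 0.0042 M.

0.0042 M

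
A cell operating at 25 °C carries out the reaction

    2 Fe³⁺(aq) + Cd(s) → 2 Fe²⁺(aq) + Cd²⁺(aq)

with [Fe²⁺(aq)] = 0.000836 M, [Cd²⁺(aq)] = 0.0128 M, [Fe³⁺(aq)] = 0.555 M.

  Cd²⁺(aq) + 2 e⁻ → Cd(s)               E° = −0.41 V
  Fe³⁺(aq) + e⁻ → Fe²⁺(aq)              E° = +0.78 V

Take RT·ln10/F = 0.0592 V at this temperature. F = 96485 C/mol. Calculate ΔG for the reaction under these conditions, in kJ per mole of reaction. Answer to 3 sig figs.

−273 kJ/mol

The standard cell potential is +0.78 − (−0.41) = +1.19 V, with n = 2 electrons in the balanced equation.
Q = ([Fe²⁺(aq)]^2·[Cd²⁺(aq)]) / [Fe³⁺(aq)]^2 = 2.9×10^−8, so log Q = −7.537 and E = +1.19 − (0.0592/2)(−7.537) = +1.4131 V.
ΔG = −nFE = −(2)(96485)(+1.4131) J/mol = −273 kJ/mol.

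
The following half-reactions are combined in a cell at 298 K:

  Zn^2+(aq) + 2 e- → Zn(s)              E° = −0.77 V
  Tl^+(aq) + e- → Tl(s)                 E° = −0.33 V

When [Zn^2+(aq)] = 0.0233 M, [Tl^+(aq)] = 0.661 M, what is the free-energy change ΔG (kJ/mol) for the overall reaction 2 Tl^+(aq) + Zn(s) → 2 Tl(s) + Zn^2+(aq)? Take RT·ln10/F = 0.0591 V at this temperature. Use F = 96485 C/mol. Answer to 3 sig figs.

−92.2 kJ/mol

With Tl⁺/Tl reduced at the cathode, E°cell = −0.33 − (−0.77) = +0.44 V and n = 2.
The reaction quotient is [Zn^2+(aq)] / [Tl^+(aq)]^2 = 0.0533; by Nernst, E = +0.44 − (0.0591/2)(−1.273) = +0.4776 V.
ΔG = −nFE = −(2)(96485)(+0.4776) J/mol = −92.2 kJ/mol.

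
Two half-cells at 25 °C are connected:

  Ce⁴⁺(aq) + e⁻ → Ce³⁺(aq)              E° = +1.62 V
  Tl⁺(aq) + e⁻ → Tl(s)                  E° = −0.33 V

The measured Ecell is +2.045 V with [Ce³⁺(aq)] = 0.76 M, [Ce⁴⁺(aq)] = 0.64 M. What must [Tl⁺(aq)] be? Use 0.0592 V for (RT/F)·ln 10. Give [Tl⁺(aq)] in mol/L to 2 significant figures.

0.021 M

With Ce⁴⁺/Ce³⁺ at the cathode and Tl⁺/Tl at the anode, E°cell = +1.62 − (−0.33) = +1.95 V (n = 1).
From the Nernst equation, log Q = n(E° − E)/0.0592 = 1·(+1.95 − (+2.045))/0.0592 = −1.605.
Balancing electrons gives Ce⁴⁺(aq) + Tl(s) → Ce³⁺(aq) + Tl⁺(aq); thus Q = ([Ce³⁺(aq)]·[Tl⁺(aq)]) / [Ce⁴⁺(aq)].
Substituting the known concentrations and solving, log [Tl⁺(aq)] = −1.680 and [Tl⁺(aq)] = 0.021 M.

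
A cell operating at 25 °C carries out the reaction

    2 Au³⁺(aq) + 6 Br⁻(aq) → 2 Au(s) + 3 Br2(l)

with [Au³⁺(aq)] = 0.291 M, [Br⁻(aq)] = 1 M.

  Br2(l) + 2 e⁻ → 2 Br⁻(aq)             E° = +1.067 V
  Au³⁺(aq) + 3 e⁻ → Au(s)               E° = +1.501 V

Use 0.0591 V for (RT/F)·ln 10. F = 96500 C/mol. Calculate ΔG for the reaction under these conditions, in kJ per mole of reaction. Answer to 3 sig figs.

−245 kJ/mol

The standard cell potential is +1.501 − (+1.067) = +0.434 V, with n = 6 electrons in the balanced equation.
The reaction quotient is 1 / ([Au³⁺(aq)]^2·[Br⁻(aq)]^6) = 11.8; by Nernst, E = +0.434 − (0.0591/6)(1.072) = +0.4234 V.
Finally ΔG = −nFE = −(6)(96500 C/mol)(+0.4234 V) = −245 kJ/mol.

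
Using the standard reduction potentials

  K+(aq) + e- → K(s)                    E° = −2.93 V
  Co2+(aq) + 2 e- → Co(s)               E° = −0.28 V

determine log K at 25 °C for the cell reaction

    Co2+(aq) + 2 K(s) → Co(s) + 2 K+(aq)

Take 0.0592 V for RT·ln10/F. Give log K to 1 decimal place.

The Co²⁺/Co couple is reduced (cathode); E°cell = −0.28 − (−2.93) = +2.65 V with n = 2.
At equilibrium E = 0, so log K = nE°cell / 0.0592 = (2)(+2.65) / 0.0592 = 89.5.

log K = 89.5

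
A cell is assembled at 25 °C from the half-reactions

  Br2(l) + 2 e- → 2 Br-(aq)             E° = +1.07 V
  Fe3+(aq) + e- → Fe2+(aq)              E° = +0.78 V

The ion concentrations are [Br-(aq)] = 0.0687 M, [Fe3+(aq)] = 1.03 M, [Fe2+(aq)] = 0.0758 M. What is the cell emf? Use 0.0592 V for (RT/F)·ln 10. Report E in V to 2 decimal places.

+0.29 V

The Br₂/Br⁻ couple has the more positive E°, so it is the cathode; Fe³⁺/Fe²⁺ is the anode.
E°cell = E°cat − E°an = +1.07 − (+0.78) = +0.29 V; n = 2.
For the overall reaction Br2(l) + 2 Fe2+(aq) → 2 Br-(aq) + 2 Fe3+(aq), Q = ([Br-(aq)]^2·[Fe3+(aq)]^2) / [Fe2+(aq)]^2 = 0.871, giving log Q = −0.060.
Applying E = E° − (RT ln10/nF)·log Q gives +0.29 − (0.0592/2)(−0.060) = +0.29 V.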